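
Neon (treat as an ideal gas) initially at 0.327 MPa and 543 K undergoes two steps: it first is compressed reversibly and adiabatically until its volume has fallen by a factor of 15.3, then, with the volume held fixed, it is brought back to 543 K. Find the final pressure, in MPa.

For a monatomic ideal gas γ = 5/3.
Adiabatic step (PV^γ = const): P₂ = 0.327×15.3^(5/3) = 30.83 MPa; T₂ = 543×15.3^(2/3) = 3347 K.
Isochoric: P₃ = P₂(T₃/T₂) = 30.83 × (543/3347) = 5.003 MPa.

P₃ ≈ 5.00 MPa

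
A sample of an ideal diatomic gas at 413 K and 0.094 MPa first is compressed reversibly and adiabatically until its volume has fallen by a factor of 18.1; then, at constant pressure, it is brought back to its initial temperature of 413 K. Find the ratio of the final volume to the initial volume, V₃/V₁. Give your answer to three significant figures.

V₃/V₁ ≈ 0.0173

For a diatomic ideal gas γ = 7/5.
Adiabatic step: V₂/V₁ = 0.05525; T₂ = T₁·18.1^(2/5) = 1315 K.
Isobaric step: V₃/V₂ = T₃/T₂ = 413/1315.
V₃/V₁ = (V₂/V₁)(V₃/V₂) = 0.05525 × (413/1315) = 0.01735.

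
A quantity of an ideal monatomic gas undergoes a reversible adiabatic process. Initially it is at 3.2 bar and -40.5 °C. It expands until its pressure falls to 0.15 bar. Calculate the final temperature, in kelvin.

Along an adiabat T P^((1−γ)/γ) is constant, so T₂ = T₁ (P₂/P₁)^((γ−1)/γ).
For a monatomic ideal gas γ = 5/3, so (γ−1)/γ = 2/5.
T₁ = -40.5 °C = 232.6 K.
T₂ = 232.6 × (0.15/3.2)^(2/5) = 68.4 K.

T₂ ≈ 68.4 K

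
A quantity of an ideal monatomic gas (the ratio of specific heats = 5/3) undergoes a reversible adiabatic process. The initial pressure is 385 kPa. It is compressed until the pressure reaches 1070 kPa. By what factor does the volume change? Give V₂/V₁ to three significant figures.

V₂/V₁ ≈ 0.542

From PV^γ = const, V₂/V₁ = (P₁/P₂)^(1/γ).
V₂/V₁ = (385/1070)^(3/5) = 0.5416.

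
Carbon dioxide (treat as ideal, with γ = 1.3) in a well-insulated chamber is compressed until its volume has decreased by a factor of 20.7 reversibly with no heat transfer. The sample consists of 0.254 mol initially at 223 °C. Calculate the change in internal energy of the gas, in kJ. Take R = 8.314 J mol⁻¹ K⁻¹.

ΔU ≈ 5.18 kJ

Adiabatic: T₁V₁^(γ−1) = T₂V₂^(γ−1) ⇒ T₂ = T₁ (V₁/V₂)^(γ−1).
T₁ = 223 °C = 496.1 K.
T₂ = 496.1 × 20.7^(0.3) = 1231 K.
Q = 0, so ΔU = W_on_gas = nCᵥΔT with Cᵥ = R/(γ−1) = 27.71 J/(mol·K).
ΔU = 0.254 × 27.71 × (1231 − 496.1) = 5176 J.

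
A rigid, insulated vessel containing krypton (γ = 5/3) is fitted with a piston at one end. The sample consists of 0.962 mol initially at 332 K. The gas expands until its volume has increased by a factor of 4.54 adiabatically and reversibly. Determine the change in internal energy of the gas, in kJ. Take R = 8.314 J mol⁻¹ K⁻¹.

ΔU ≈ -2.53 kJ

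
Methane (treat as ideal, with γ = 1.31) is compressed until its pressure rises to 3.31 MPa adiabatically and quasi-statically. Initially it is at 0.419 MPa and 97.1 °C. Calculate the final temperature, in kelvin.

T₂ ≈ 604 K

Along an adiabat T P^((1−γ)/γ) is constant, so T₂ = T₁ (P₂/P₁)^((γ−1)/γ).
T₁ = 97.1 °C = 370.2 K.
T₂ = 370.2 × (3.31/0.419)^(0.237) = 603.8 K.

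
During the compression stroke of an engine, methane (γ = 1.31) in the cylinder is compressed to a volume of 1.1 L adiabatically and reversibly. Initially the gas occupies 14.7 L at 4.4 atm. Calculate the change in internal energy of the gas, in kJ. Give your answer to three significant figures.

P₂ = P₁(V₁/V₂)^γ = 4.4×(14.7/1.1)^(1.31) = 131.3 atm.
For a reversible adiabat, W_by_gas = (P₁V₁ − P₂V₂)/(γ−1).
W_by = (445800×0.0147 − 1.331×10^7×0.0011) / (0.31) = -26080 J.
Q = 0 ⇒ ΔU = −W_by = 26080 J.

ΔU ≈ 26.1 kJ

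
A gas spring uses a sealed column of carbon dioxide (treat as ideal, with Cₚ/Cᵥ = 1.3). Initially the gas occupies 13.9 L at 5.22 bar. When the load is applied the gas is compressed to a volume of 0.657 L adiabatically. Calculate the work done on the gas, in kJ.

P₂ = P₁(V₁/V₂)^γ = 5.22×(13.9/0.657)^(1.3) = 275.9 bar.
For a reversible adiabat, W_by_gas = (P₁V₁ − P₂V₂)/(γ−1).
W_by = (522000×0.0139 − 2.759×10^7×0.000657) / (0.3) = -36240 J.
W_on_gas = −W_by = 36240 J.

W ≈ 36.2 kJ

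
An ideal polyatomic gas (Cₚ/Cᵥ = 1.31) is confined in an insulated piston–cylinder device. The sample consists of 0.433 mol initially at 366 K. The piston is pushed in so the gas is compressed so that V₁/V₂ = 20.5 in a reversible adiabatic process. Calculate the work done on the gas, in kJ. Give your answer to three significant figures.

For a reversible adiabat TV^(γ−1) is constant, so T₂ = T₁ (V₁/V₂)^(γ−1).
T₂ = 366 × 20.5^(0.31) = 933.5 K.
Q = 0, so ΔU = W_on_gas = nCᵥΔT with Cᵥ = R/(γ−1) = 26.82 J/(mol·K).
ΔU = 0.433 × 26.82 × (933.5 − 366) = 6591 J.

W ≈ 6.59 kJ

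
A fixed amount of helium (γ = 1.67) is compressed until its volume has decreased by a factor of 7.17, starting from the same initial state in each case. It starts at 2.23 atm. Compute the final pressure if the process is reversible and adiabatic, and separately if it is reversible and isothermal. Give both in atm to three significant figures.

Isothermal: P₂ = P₁(V₁/V₂) = 2.23×7.17 = 15.99 atm.
Adiabatic: P₂ = P₁(V₁/V₂)^γ = 2.23×7.17^(1.67) = 59.84 atm.

adiabatic: 59.8 atm; isothermal: 16.0 atm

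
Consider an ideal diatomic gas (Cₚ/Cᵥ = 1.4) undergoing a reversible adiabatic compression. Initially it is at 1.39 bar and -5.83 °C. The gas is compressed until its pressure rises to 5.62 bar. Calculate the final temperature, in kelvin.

T₂ ≈ 398 K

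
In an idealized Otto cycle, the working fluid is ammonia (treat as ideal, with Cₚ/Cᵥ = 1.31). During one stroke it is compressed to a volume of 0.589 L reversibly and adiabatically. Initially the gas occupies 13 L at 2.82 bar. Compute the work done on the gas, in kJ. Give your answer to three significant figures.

W ≈ 19.0 kJ

P₂ = P₁(V₁/V₂)^γ = 2.82×(13/0.589)^(1.31) = 162.4 bar.
For a reversible adiabat, W_by_gas = (P₁V₁ − P₂V₂)/(γ−1).
W_by = (282000×0.013 − 1.624×10^7×0.000589) / (0.31) = -19040 J.
W_on_gas = −W_by = 19040 J.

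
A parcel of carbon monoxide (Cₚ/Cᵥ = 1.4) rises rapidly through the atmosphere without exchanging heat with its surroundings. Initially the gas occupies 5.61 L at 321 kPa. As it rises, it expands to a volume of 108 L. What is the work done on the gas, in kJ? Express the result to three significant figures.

W ≈ -3.12 kJ

P₂ = P₁(V₁/V₂)^γ = 321×(5.61/108)^(1.4) = 5.108 kPa.
For a reversible adiabat, W_by_gas = (P₁V₁ − P₂V₂)/(γ−1).
W_by = (321000×0.00561 − 5108×0.108) / (0.4) = 3123 J.
W_on_gas = −W_by = -3123 J.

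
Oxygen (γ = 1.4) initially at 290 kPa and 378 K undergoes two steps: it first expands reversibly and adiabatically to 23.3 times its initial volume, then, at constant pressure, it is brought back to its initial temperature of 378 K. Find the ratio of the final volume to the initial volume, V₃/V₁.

V₃/V₁ ≈ 82.1

Adiabatic step: V₂/V₁ = 23.3; T₂ = T₁·(1/23.3)^(0.4) = 107.3 K.
Isobaric step: V₃/V₂ = T₃/T₂ = 378/107.3.
V₃/V₁ = (V₂/V₁)(V₃/V₂) = 23.3 × (378/107.3) = 82.09.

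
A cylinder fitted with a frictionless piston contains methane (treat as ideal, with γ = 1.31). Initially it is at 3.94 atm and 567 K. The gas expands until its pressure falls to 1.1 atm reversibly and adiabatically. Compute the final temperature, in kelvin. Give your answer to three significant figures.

T₂ ≈ 419 K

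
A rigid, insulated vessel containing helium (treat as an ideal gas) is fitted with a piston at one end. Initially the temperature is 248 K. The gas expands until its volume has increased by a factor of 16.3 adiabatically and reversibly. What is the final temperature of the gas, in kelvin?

T₂ ≈ 38.6 K

For a reversible adiabat TV^(γ−1) is constant, so T₂ = T₁ (V₁/V₂)^(γ−1).
For a monatomic ideal gas γ = 5/3, so γ−1 = 2/3.
T₂ = 248 × (1/16.3)^(2/3) = 38.58 K.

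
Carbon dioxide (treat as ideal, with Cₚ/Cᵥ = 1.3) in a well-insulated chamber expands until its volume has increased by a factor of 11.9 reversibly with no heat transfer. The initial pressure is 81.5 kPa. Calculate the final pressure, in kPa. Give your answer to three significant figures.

Since PV^γ is constant along a reversible adiabat, P₂ = P₁ (V₁/V₂)^γ.
P₂ = 81.5 × (1/11.9)^(1.3) = 3.258 kPa.

P₂ ≈ 3.26 kPa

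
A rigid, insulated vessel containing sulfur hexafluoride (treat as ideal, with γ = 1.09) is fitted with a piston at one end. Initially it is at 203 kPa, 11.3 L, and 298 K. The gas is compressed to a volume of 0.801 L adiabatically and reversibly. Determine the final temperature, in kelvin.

T₂ ≈ 378 K

For a reversible adiabat TV^(γ−1) is constant, so T₂ = T₁ (V₁/V₂)^(γ−1).
T₂ = 298 × (11.3/0.801)^(0.09) = 378.2 K.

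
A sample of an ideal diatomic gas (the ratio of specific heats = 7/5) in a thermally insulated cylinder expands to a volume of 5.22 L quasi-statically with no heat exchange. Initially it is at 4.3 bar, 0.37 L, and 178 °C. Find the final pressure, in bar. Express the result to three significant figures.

Adiabatic: P₁V₁^γ = P₂V₂^γ ⇒ P₂ = P₁ (V₁/V₂)^γ.
P₂ = 4.3 × (0.37/5.22)^(7/5) = 0.1057 bar.

P₂ ≈ 0.106 bar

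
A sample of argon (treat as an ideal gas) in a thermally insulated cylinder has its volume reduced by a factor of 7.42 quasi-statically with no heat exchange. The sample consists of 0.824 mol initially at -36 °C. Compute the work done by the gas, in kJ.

For a reversible adiabat TV^(γ−1) is constant, so T₂ = T₁ (V₁/V₂)^(γ−1).
γ = 5/3 for a monatomic ideal gas, so γ−1 = 2/3.
T₁ = -36 °C = 237.1 K.
T₂ = 237.1 × 7.42^(2/3) = 902.2 K.
Q = 0, so ΔU = W_on_gas = nCᵥΔT with Cᵥ = R/(γ−1) = 12.47 J/(mol·K).
ΔU = 0.824 × 12.47 × (902.2 − 237.1) = 6834 J.
Work done by the gas = −ΔU = -6834 J.

W ≈ -6.83 kJ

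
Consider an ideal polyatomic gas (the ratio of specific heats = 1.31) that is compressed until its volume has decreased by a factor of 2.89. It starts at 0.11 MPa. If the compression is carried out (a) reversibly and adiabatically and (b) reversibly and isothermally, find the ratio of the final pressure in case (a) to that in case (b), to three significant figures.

P_adiabatic / P_isothermal ≈ 1.39

Isothermal: P_b = P₁(V₁/V₂) = 0.11×2.89.
Adiabatic: P_a = P₁(V₁/V₂)^γ = 0.11×2.89^(1.31).
P_a/P_b = (V₁/V₂)^(γ−1) = 2.89^(0.31) = 1.39.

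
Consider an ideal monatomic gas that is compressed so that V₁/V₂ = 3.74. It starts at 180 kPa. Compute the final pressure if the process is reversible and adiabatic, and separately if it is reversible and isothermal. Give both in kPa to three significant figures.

For a monatomic ideal gas γ = 5/3.
Isothermal: P₂ = P₁(V₁/V₂) = 180×3.74 = 673.2 kPa.
Adiabatic: P₂ = P₁(V₁/V₂)^γ = 180×3.74^(5/3) = 1622 kPa.

adiabatic: 1620 kPa; isothermal: 673 kPa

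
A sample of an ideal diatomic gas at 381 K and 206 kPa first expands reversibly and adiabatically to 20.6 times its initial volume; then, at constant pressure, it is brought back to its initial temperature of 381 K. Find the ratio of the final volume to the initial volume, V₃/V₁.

V₃/V₁ ≈ 69.1

For a diatomic ideal gas γ = 7/5.
Adiabatic step: V₂/V₁ = 20.6; T₂ = T₁·(1/20.6)^(2/5) = 113.6 K.
Isobaric step: V₃/V₂ = T₃/T₂ = 381/113.6.
V₃/V₁ = (V₂/V₁)(V₃/V₂) = 20.6 × (381/113.6) = 69.09.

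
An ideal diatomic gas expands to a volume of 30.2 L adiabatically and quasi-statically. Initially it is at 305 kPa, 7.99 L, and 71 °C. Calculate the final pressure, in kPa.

Adiabatic: P₁V₁^γ = P₂V₂^γ ⇒ P₂ = P₁ (V₁/V₂)^γ.
γ = 7/5 for a diatomic ideal gas.
P₂ = 305 × (7.99/30.2)^(7/5) = 47.41 kPa.

P₂ ≈ 47.4 kPa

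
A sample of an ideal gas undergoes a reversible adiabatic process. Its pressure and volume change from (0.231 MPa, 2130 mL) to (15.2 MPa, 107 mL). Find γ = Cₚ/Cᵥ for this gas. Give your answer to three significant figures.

γ ≈ 1.40

PV^γ = const ⇒ γ = ln(P₂/P₁) / ln(V₁/V₂).
γ = ln(15.2/0.231) / ln(2130/107) = 1.4.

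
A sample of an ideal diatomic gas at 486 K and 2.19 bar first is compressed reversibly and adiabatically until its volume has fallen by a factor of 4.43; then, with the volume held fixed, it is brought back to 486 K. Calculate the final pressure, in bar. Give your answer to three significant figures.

For a diatomic ideal gas γ = 7/5.
Adiabatic step (PV^γ = const): P₂ = 2.19×4.43^(7/5) = 17.6 bar; T₂ = 486×4.43^(2/5) = 881.5 K.
Isochoric: P₃ = P₂(T₃/T₂) = 17.6 × (486/881.5) = 9.702 bar.

P₃ ≈ 9.70 bar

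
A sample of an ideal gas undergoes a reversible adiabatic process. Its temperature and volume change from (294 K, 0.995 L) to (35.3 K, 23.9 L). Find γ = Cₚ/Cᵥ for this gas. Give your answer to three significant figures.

γ ≈ 1.67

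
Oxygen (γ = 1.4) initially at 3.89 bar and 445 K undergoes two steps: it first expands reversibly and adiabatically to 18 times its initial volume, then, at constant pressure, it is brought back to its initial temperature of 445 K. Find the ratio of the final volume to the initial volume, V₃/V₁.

V₃/V₁ ≈ 57.2

Adiabatic step: V₂/V₁ = 18; T₂ = T₁·(1/18)^(0.4) = 140 K.
Isobaric step: V₃/V₂ = T₃/T₂ = 445/140.
V₃/V₁ = (V₂/V₁)(V₃/V₂) = 18 × (445/140) = 57.2.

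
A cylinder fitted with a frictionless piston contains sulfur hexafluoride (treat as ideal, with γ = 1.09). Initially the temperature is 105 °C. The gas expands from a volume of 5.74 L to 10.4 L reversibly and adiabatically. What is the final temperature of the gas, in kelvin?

T₂ ≈ 358 K

Adiabatic: T₁V₁^(γ−1) = T₂V₂^(γ−1) ⇒ T₂ = T₁ (V₁/V₂)^(γ−1).
T₁ = 105 °C = 378.1 K.
T₂ = 378.1 × (5.74/10.4)^(0.09) = 358.5 K.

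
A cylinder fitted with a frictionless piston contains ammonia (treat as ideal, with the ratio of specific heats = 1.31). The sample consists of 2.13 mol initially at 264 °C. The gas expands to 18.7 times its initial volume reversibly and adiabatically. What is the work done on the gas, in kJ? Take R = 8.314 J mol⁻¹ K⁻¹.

W ≈ -18.3 kJ

For a reversible adiabat TV^(γ−1) is constant, so T₂ = T₁ (V₁/V₂)^(γ−1).
T₁ = 264 °C = 537.1 K.
T₂ = 537.1 × (1/18.7)^(0.31) = 216.7 K.
Q = 0, so ΔU = W_on_gas = nCᵥΔT with Cᵥ = R/(γ−1) = 26.82 J/(mol·K).
ΔU = 2.13 × 26.82 × (216.7 − 537.1) = -18310 J.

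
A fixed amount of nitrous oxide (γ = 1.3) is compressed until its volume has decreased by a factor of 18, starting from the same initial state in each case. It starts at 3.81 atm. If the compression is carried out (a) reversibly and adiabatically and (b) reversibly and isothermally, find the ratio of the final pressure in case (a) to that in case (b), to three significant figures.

P_adiabatic / P_isothermal ≈ 2.38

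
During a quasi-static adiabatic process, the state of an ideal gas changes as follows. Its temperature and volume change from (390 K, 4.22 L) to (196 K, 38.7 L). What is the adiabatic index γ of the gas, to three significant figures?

γ ≈ 1.31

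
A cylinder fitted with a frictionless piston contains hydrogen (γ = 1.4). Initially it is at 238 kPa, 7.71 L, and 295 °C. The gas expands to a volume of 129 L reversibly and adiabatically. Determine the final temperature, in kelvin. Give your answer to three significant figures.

T₂ ≈ 184 K

Adiabatic: T₁V₁^(γ−1) = T₂V₂^(γ−1) ⇒ T₂ = T₁ (V₁/V₂)^(γ−1).
T₁ = 295 °C = 568.1 K.
T₂ = 568.1 × (7.71/129)^(0.4) = 184.1 K.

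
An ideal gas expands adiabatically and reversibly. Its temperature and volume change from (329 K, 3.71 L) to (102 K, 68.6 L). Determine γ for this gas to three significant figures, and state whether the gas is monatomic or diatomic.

γ ≈ 1.40; diatomic

TV^(γ−1) = const ⇒ γ − 1 = ln(T₂/T₁) / ln(V₁/V₂).
γ = 1 + ln(102/329) / ln(3.71/68.6) = 1.401.
γ ≈ 1.40 is close to 7/5, so the gas is diatomic.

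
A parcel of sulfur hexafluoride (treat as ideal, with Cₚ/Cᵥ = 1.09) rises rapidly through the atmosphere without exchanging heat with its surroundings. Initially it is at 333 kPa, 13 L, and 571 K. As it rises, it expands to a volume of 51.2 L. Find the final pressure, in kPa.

P₂ ≈ 74.7 kPa

Adiabatic: P₁V₁^γ = P₂V₂^γ ⇒ P₂ = P₁ (V₁/V₂)^γ.
P₂ = 333 × (13/51.2)^(1.09) = 74.74 kPa.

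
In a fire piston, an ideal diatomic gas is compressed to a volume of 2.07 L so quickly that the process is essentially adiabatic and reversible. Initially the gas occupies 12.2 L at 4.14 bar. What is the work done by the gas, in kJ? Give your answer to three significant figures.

W ≈ -13.0 kJ

γ = 7/5 for a diatomic ideal gas.
P₂ = P₁(V₁/V₂)^γ = 4.14×(12.2/2.07)^(7/5) = 49.61 bar.
For a reversible adiabat, W_by_gas = (P₁V₁ − P₂V₂)/(γ−1).
W_by = (414000×0.0122 − 4.961×10^6×0.00207) / (2/5) = -13040 J.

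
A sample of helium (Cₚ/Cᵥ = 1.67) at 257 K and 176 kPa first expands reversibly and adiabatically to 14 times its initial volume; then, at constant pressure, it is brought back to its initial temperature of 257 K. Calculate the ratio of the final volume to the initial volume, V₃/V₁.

Adiabatic step: V₂/V₁ = 14; T₂ = T₁·(1/14)^(0.67) = 43.86 K.
Isobaric step: V₃/V₂ = T₃/T₂ = 257/43.86.
V₃/V₁ = (V₂/V₁)(V₃/V₂) = 14 × (257/43.86) = 82.04.

V₃/V₁ ≈ 82.0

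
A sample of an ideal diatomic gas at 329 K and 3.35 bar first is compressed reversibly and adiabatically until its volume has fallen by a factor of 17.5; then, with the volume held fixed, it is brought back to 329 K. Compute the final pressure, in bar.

For a diatomic ideal gas γ = 7/5.
Adiabatic step (PV^γ = const): P₂ = 3.35×17.5^(7/5) = 184.2 bar; T₂ = 329×17.5^(2/5) = 1034 K.
Isochoric: P₃ = P₂(T₃/T₂) = 184.2 × (329/1034) = 58.62 bar.

P₃ ≈ 58.6 bar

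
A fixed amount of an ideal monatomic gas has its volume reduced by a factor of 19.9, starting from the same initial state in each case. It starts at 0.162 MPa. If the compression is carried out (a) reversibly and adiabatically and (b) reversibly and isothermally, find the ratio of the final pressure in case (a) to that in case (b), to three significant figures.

For a monatomic ideal gas γ = 5/3.
Isothermal: P_b = P₁(V₁/V₂) = 0.162×19.9.
Adiabatic: P_a = P₁(V₁/V₂)^γ = 0.162×19.9^(5/3).
P_a/P_b = (V₁/V₂)^(γ−1) = 19.9^(2/3) = 7.343.

P_adiabatic / P_isothermal ≈ 7.34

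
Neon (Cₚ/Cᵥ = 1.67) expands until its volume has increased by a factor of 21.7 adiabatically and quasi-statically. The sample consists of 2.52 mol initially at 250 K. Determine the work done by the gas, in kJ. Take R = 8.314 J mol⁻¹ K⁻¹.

Adiabatic: T₁V₁^(γ−1) = T₂V₂^(γ−1) ⇒ T₂ = T₁ (V₁/V₂)^(γ−1).
T₂ = 250 × (1/21.7)^(0.67) = 31.81 K.
Q = 0, so ΔU = W_on_gas = nCᵥΔT with Cᵥ = R/(γ−1) = 12.41 J/(mol·K).
ΔU = 2.52 × 12.41 × (31.81 − 250) = -6823 J.
Work done by the gas = −ΔU = 6823 J.

W ≈ 6.82 kJ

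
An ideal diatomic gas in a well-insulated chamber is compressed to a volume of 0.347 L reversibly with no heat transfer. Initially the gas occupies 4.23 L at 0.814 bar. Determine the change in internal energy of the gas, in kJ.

ΔU ≈ 1.48 kJ

γ = 7/5 for a diatomic ideal gas.
P₂ = P₁(V₁/V₂)^γ = 0.814×(4.23/0.347)^(7/5) = 26.98 bar.
For a reversible adiabat, W_by_gas = (P₁V₁ − P₂V₂)/(γ−1).
W_by = (81400×0.00423 − 2.698×10^6×0.000347) / (2/5) = -1480 J.
Q = 0 ⇒ ΔU = −W_by = 1480 J.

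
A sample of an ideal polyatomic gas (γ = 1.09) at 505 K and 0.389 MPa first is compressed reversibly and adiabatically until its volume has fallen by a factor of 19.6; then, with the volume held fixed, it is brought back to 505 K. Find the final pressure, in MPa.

Adiabatic step (PV^γ = const): P₂ = 0.389×19.6^(1.09) = 9.966 MPa; T₂ = 505×19.6^(0.09) = 660.1 K.
Isochoric: P₃ = P₂(T₃/T₂) = 9.966 × (505/660.1) = 7.624 MPa.

P₃ ≈ 7.62 MPa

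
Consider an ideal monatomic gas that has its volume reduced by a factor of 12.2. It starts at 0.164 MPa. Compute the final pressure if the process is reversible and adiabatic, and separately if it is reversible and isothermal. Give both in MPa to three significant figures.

adiabatic: 10.6 MPa; isothermal: 2.00 MPa

For a monatomic ideal gas γ = 5/3.
Isothermal: P₂ = P₁(V₁/V₂) = 0.164×12.2 = 2.001 MPa.
Adiabatic: P₂ = P₁(V₁/V₂)^γ = 0.164×12.2^(5/3) = 10.6 MPa.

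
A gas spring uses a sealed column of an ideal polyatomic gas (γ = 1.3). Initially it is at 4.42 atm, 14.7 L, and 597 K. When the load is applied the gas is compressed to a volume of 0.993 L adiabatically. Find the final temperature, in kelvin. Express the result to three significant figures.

T₂ ≈ 1340 K

For a reversible adiabat TV^(γ−1) is constant, so T₂ = T₁ (V₁/V₂)^(γ−1).
T₂ = 597 × (14.7/0.993)^(0.3) = 1340 K.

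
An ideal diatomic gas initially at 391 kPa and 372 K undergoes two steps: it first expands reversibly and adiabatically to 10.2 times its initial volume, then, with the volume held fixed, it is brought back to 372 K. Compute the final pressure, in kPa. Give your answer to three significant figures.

P₃ ≈ 38.3 kPa

For a diatomic ideal gas γ = 7/5.
Adiabatic step (PV^γ = const): P₂ = 391×(1/10.2)^(7/5) = 15.14 kPa; T₂ = 372×(1/10.2)^(2/5) = 146.9 K.
Isochoric: P₃ = P₂(T₃/T₂) = 15.14 × (372/146.9) = 38.33 kPa.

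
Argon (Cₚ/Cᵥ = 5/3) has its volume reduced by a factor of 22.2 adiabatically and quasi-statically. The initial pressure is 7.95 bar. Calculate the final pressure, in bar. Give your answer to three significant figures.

Since PV^γ is constant along a reversible adiabat, P₂ = P₁ (V₁/V₂)^γ.
P₂ = 7.95 × 22.2^(5/3) = 1394 bar.

P₂ ≈ 1390 bar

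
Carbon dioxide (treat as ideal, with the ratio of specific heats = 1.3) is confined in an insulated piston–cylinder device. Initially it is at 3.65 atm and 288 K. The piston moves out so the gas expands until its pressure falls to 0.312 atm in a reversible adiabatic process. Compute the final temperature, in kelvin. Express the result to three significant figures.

T₂ ≈ 163 K

Adiabatic: T₂/T₁ = (P₂/P₁)^((γ−1)/γ).
T₂ = 288 × (0.312/3.65)^(0.231) = 163.3 K.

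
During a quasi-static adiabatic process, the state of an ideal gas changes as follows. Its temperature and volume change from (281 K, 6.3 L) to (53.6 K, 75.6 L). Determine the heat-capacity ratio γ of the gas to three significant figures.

γ ≈ 1.67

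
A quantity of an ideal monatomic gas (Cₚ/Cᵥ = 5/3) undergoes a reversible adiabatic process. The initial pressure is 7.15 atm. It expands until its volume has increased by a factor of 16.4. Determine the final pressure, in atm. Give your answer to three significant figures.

P₂ ≈ 0.0675 atm

Adiabatic: P₁V₁^γ = P₂V₂^γ ⇒ P₂ = P₁ (V₁/V₂)^γ.
P₂ = 7.15 × (1/16.4)^(5/3) = 0.06754 atm.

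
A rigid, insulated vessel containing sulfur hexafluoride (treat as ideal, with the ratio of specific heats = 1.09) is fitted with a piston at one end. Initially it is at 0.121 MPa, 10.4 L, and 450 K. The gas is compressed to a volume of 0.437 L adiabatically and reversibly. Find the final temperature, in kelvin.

Adiabatic: T₁V₁^(γ−1) = T₂V₂^(γ−1) ⇒ T₂ = T₁ (V₁/V₂)^(γ−1).
T₂ = 450 × (10.4/0.437)^(0.09) = 598.6 K.

T₂ ≈ 599 K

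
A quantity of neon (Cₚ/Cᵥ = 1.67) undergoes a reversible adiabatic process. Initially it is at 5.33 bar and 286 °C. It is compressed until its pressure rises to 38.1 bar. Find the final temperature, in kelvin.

Along an adiabat T P^((1−γ)/γ) is constant, so T₂ = T₁ (P₂/P₁)^((γ−1)/γ).
T₁ = 286 °C = 559.1 K.
T₂ = 559.1 × (38.1/5.33)^(0.401) = 1231 K.

T₂ ≈ 1230 K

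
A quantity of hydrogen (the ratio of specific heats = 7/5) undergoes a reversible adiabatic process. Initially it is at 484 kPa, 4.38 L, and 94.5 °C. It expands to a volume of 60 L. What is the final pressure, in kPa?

P₂ ≈ 12.4 kPa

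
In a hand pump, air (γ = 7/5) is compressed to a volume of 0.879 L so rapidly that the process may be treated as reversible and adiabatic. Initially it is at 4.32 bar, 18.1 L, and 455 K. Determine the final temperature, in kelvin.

T₂ ≈ 1530 K

For a reversible adiabat TV^(γ−1) is constant, so T₂ = T₁ (V₁/V₂)^(γ−1).
T₂ = 455 × (18.1/0.879)^(2/5) = 1526 K.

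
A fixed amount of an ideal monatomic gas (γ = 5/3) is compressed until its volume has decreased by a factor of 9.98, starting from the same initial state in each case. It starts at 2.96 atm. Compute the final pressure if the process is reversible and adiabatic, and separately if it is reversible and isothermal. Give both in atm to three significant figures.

Isothermal: P₂ = P₁(V₁/V₂) = 2.96×9.98 = 29.54 atm.
Adiabatic: P₂ = P₁(V₁/V₂)^γ = 2.96×9.98^(5/3) = 136.9 atm.

adiabatic: 137 atm; isothermal: 29.5 atm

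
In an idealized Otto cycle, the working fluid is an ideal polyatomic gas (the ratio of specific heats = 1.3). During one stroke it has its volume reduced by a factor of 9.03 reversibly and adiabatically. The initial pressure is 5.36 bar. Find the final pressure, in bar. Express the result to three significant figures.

P₂ ≈ 93.7 bar

Since PV^γ is constant along a reversible adiabat, P₂ = P₁ (V₁/V₂)^γ.
P₂ = 5.36 × 9.03^(1.3) = 93.66 bar.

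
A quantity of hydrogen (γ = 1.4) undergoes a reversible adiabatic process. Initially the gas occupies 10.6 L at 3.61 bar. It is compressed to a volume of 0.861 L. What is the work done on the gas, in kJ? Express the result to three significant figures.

W ≈ 16.5 kJ

P₂ = P₁(V₁/V₂)^γ = 3.61×(10.6/0.861)^(1.4) = 121.3 bar.
For a reversible adiabat, W_by_gas = (P₁V₁ − P₂V₂)/(γ−1).
W_by = (361000×0.0106 − 1.213×10^7×0.000861) / (0.4) = -16550 J.
W_on_gas = −W_by = 16550 J.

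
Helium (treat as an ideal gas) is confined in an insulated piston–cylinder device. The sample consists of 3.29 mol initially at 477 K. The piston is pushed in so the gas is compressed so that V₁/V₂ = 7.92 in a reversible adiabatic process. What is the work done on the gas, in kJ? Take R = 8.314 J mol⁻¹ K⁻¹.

For a reversible adiabat TV^(γ−1) is constant, so T₂ = T₁ (V₁/V₂)^(γ−1).
γ = 5/3 for a monatomic ideal gas, so γ−1 = 2/3.
T₂ = 477 × 7.92^(2/3) = 1895 K.
Q = 0, so ΔU = W_on_gas = nCᵥΔT with Cᵥ = R/(γ−1) = 12.47 J/(mol·K).
ΔU = 3.29 × 12.47 × (1895 − 477) = 58190 J.

W ≈ 58.2 kJ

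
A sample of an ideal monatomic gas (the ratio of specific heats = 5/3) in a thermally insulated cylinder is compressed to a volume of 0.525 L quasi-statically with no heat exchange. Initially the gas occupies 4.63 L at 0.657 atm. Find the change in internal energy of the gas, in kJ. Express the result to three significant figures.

ΔU ≈ 1.51 kJ

P₂ = P₁(V₁/V₂)^γ = 0.657×(4.63/0.525)^(5/3) = 24.73 atm.
For a reversible adiabat, W_by_gas = (P₁V₁ − P₂V₂)/(γ−1).
W_by = (66570×0.00463 − 2.506×10^6×0.000525) / (2/3) = -1511 J.
Q = 0 ⇒ ΔU = −W_by = 1511 J.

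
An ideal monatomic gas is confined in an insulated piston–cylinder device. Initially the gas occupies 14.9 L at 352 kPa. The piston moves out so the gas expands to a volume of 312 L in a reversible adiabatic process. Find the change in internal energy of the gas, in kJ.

γ = 5/3 for a monatomic ideal gas.
P₂ = P₁(V₁/V₂)^γ = 352×(14.9/312)^(5/3) = 2.213 kPa.
For a reversible adiabat, W_by_gas = (P₁V₁ − P₂V₂)/(γ−1).
W_by = (352000×0.0149 − 2213×0.312) / (2/3) = 6832 J.
Q = 0 ⇒ ΔU = −W_by = -6832 J.

ΔU ≈ -6.83 kJ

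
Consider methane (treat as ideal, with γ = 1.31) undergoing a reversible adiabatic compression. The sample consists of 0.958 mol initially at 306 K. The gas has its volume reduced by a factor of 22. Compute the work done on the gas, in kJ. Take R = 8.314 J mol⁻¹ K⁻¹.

W ≈ 12.6 kJ

Adiabatic: T₁V₁^(γ−1) = T₂V₂^(γ−1) ⇒ T₂ = T₁ (V₁/V₂)^(γ−1).
T₂ = 306 × 22^(0.31) = 797.8 K.
Q = 0, so ΔU = W_on_gas = nCᵥΔT with Cᵥ = R/(γ−1) = 26.82 J/(mol·K).
ΔU = 0.958 × 26.82 × (797.8 − 306) = 12630 J.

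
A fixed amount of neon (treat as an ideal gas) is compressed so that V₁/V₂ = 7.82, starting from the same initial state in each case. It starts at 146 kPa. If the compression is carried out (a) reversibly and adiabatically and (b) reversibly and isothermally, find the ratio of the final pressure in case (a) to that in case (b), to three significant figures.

For a monatomic ideal gas γ = 5/3.
Isothermal: P_b = P₁(V₁/V₂) = 146×7.82.
Adiabatic: P_a = P₁(V₁/V₂)^γ = 146×7.82^(5/3).
P_a/P_b = (V₁/V₂)^(γ−1) = 7.82^(2/3) = 3.94.

P_adiabatic / P_isothermal ≈ 3.94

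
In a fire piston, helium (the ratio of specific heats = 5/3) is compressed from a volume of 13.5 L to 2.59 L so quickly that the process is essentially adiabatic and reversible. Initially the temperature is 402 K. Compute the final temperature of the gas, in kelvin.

T₂ ≈ 1210 K

Adiabatic: T₁V₁^(γ−1) = T₂V₂^(γ−1) ⇒ T₂ = T₁ (V₁/V₂)^(γ−1).
T₂ = 402 × (13.5/2.59)^(2/3) = 1209 K.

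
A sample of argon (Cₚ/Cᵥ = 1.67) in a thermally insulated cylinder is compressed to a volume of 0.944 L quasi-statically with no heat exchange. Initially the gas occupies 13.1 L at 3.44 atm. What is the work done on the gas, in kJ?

W ≈ 32.9 kJ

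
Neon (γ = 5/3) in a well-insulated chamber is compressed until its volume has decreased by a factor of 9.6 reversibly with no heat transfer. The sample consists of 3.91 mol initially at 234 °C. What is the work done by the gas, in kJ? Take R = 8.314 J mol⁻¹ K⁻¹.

Adiabatic: T₁V₁^(γ−1) = T₂V₂^(γ−1) ⇒ T₂ = T₁ (V₁/V₂)^(γ−1).
T₁ = 234 °C = 507.1 K.
T₂ = 507.1 × 9.6^(2/3) = 2291 K.
Q = 0, so ΔU = W_on_gas = nCᵥΔT with Cᵥ = R/(γ−1) = 12.47 J/(mol·K).
ΔU = 3.91 × 12.47 × (2291 − 507.1) = 86970 J.
Work done by the gas = −ΔU = -86970 J.

W ≈ -87.0 kJ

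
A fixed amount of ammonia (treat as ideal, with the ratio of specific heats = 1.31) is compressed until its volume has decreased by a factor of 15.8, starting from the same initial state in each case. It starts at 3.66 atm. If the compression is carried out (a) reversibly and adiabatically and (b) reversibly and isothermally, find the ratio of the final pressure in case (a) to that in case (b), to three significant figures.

P_adiabatic / P_isothermal ≈ 2.35

Isothermal: P_b = P₁(V₁/V₂) = 3.66×15.8.
Adiabatic: P_a = P₁(V₁/V₂)^γ = 3.66×15.8^(1.31).
P_a/P_b = (V₁/V₂)^(γ−1) = 15.8^(0.31) = 2.353.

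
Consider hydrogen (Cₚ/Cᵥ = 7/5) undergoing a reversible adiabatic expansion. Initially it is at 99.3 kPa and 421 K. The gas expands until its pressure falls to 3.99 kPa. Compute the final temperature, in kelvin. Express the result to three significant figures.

T₂ ≈ 168 K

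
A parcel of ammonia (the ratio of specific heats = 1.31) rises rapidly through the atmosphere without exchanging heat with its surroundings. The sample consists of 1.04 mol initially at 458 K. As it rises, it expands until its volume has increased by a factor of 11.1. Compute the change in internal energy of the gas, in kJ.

For a reversible adiabat TV^(γ−1) is constant, so T₂ = T₁ (V₁/V₂)^(γ−1).
T₂ = 458 × (1/11.1)^(0.31) = 217.2 K.
Q = 0, so ΔU = W_on_gas = nCᵥΔT with Cᵥ = R/(γ−1) = 26.82 J/(mol·K).
ΔU = 1.04 × 26.82 × (217.2 − 458) = -6717 J.

ΔU ≈ -6.72 kJ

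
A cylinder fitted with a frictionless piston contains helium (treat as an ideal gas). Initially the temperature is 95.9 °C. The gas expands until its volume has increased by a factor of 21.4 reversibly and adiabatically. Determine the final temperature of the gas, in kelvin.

Adiabatic: T₁V₁^(γ−1) = T₂V₂^(γ−1) ⇒ T₂ = T₁ (V₁/V₂)^(γ−1).
For a monatomic ideal gas γ = 5/3, so γ−1 = 2/3.
T₁ = 95.9 °C = 369 K.
T₂ = 369 × (1/21.4)^(2/3) = 47.88 K.

T₂ ≈ 47.9 K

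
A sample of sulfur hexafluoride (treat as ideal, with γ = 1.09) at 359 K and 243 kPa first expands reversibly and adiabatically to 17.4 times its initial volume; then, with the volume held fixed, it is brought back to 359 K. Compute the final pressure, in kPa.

Adiabatic step (PV^γ = const): P₂ = 243×(1/17.4)^(1.09) = 10.8 kPa; T₂ = 359×(1/17.4)^(0.09) = 277.6 K.
Isochoric: P₃ = P₂(T₃/T₂) = 10.8 × (359/277.6) = 13.97 kPa.

P₃ ≈ 14.0 kPa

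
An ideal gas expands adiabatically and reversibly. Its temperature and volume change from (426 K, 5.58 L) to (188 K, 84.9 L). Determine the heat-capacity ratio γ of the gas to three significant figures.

γ ≈ 1.30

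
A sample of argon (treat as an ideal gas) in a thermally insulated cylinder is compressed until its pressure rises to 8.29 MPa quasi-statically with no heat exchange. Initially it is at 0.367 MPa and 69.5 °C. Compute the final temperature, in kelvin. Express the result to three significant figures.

T₂ ≈ 1190 K

Along an adiabat T P^((1−γ)/γ) is constant, so T₂ = T₁ (P₂/P₁)^((γ−1)/γ).
For a monatomic ideal gas γ = 5/3, so (γ−1)/γ = 2/5.
T₁ = 69.5 °C = 342.6 K.
T₂ = 342.6 × (8.29/0.367)^(2/5) = 1192 K.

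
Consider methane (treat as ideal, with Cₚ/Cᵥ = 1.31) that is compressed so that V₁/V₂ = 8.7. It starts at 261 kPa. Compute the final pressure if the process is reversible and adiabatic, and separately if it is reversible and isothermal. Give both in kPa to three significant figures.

adiabatic: 4440 kPa; isothermal: 2270 kPa

Isothermal: P₂ = P₁(V₁/V₂) = 261×8.7 = 2271 kPa.
Adiabatic: P₂ = P₁(V₁/V₂)^γ = 261×8.7^(1.31) = 4440 kPa.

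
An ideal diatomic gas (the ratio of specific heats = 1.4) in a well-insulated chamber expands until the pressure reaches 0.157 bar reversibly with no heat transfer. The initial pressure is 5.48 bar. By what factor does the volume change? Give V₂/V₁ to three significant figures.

From PV^γ = const, V₂/V₁ = (P₁/P₂)^(1/γ).
V₂/V₁ = (5.48/0.157)^(0.714) = 12.65.

V₂/V₁ ≈ 12.6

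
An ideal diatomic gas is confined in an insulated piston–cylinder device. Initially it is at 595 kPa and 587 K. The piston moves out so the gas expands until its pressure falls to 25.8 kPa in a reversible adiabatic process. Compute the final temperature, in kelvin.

T₂ ≈ 239 K

Along an adiabat T P^((1−γ)/γ) is constant, so T₂ = T₁ (P₂/P₁)^((γ−1)/γ).
For a diatomic ideal gas γ = 7/5, so (γ−1)/γ = 2/7.
T₂ = 587 × (25.8/595)^(2/7) = 239.5 K.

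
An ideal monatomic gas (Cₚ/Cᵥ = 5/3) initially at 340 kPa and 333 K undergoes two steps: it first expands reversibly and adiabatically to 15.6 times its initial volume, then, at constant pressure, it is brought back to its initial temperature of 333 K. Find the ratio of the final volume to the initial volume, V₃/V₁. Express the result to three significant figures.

V₃/V₁ ≈ 97.4

Adiabatic step: V₂/V₁ = 15.6; T₂ = T₁·(1/15.6)^(2/3) = 53.34 K.
Isobaric step: V₃/V₂ = T₃/T₂ = 333/53.34.
V₃/V₁ = (V₂/V₁)(V₃/V₂) = 15.6 × (333/53.34) = 97.4.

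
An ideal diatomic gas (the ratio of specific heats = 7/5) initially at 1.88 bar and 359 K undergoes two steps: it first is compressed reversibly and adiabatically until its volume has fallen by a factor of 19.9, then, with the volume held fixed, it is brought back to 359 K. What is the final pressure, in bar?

P₃ ≈ 37.4 bar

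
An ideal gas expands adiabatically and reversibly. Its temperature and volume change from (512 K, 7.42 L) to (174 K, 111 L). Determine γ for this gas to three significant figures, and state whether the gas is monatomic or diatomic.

γ ≈ 1.40; diatomic

TV^(γ−1) = const ⇒ γ − 1 = ln(T₂/T₁) / ln(V₁/V₂).
γ = 1 + ln(174/512) / ln(7.42/111) = 1.399.
γ ≈ 1.40 is close to 7/5, so the gas is diatomic.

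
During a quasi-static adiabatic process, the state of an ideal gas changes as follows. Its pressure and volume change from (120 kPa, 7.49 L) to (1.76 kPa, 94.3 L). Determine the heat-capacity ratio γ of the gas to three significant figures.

PV^γ = const ⇒ γ = ln(P₂/P₁) / ln(V₁/V₂).
γ = ln(1.76/120) / ln(7.49/94.3) = 1.667.

γ ≈ 1.67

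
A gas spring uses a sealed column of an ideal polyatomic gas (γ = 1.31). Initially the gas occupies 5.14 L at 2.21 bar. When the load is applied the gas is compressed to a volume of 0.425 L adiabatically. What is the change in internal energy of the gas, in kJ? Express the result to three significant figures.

P₂ = P₁(V₁/V₂)^γ = 2.21×(5.14/0.425)^(1.31) = 57.88 bar.
For a reversible adiabat, W_by_gas = (P₁V₁ − P₂V₂)/(γ−1).
W_by = (221000×0.00514 − 5.788×10^6×0.000425) / (0.31) = -4271 J.
Q = 0 ⇒ ΔU = −W_by = 4271 J.

ΔU ≈ 4.27 kJ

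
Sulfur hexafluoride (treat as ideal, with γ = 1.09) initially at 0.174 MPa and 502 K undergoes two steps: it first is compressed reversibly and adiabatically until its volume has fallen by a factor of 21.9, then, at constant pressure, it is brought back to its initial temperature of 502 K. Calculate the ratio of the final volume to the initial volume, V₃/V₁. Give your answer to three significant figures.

Adiabatic step: V₂/V₁ = 0.04566; T₂ = T₁·21.9^(0.09) = 662.7 K.
Isobaric step: V₃/V₂ = T₃/T₂ = 502/662.7.
V₃/V₁ = (V₂/V₁)(V₃/V₂) = 0.04566 × (502/662.7) = 0.03459.

V₃/V₁ ≈ 0.0346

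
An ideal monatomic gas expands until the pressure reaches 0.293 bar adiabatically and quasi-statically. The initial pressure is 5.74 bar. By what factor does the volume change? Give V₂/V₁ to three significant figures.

V₂/V₁ ≈ 5.96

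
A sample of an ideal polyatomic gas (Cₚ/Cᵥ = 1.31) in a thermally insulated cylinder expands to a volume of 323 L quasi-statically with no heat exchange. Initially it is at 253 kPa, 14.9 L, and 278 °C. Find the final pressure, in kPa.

Adiabatic: P₁V₁^γ = P₂V₂^γ ⇒ P₂ = P₁ (V₁/V₂)^γ.
P₂ = 253 × (14.9/323)^(1.31) = 4.497 kPa.

P₂ ≈ 4.50 kPa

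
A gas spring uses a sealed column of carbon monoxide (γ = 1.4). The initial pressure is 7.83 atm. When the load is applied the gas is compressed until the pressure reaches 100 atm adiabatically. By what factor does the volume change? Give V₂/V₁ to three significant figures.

From PV^γ = const, V₂/V₁ = (P₁/P₂)^(1/γ).
V₂/V₁ = (7.83/100)^(0.714) = 0.1621.

V₂/V₁ ≈ 0.162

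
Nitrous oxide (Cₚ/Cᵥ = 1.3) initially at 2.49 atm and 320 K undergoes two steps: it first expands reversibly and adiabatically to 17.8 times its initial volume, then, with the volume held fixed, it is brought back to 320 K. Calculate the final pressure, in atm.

P₃ ≈ 0.140 atm

Adiabatic step (PV^γ = const): P₂ = 2.49×(1/17.8)^(1.3) = 0.05897 atm; T₂ = 320×(1/17.8)^(0.3) = 134.9 K.
Isochoric: P₃ = P₂(T₃/T₂) = 0.05897 × (320/134.9) = 0.1399 atm.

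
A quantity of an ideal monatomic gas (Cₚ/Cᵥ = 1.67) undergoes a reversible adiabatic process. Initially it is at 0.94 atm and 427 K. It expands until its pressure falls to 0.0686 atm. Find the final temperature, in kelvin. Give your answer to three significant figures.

T₂ ≈ 149 K

Along an adiabat T P^((1−γ)/γ) is constant, so T₂ = T₁ (P₂/P₁)^((γ−1)/γ).
T₂ = 427 × (0.0686/0.94)^(0.401) = 149.4 K.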